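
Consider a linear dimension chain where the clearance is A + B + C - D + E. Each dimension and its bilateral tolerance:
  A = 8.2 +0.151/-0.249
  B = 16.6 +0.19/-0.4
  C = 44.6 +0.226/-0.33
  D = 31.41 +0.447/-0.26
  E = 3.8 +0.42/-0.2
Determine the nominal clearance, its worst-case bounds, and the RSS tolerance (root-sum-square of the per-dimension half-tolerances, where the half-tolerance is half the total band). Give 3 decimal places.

Stack each dimension's contribution:
  +A: nom +8.200 → Σnom=8.200; wc +0.151/-0.249 → slack +0.151/-0.249; half-tol=0.200, Σhalf²=0.040000
  +B: nom +16.600 → Σnom=24.800; wc +0.190/-0.400 → slack +0.341/-0.649; half-tol=0.295, Σhalf²=0.127025
  +C: nom +44.600 → Σnom=69.400; wc +0.226/-0.330 → slack +0.567/-0.979; half-tol=0.278, Σhalf²=0.204309
  -D: nom -31.410 → Σnom=37.990; wc +0.260/-0.447 → slack +0.827/-1.426; half-tol=0.354, Σhalf²=0.329271
  +E: nom +3.800 → Σnom=41.790; wc +0.420/-0.200 → slack +1.247/-1.626; half-tol=0.310, Σhalf²=0.425371
Nominal = 41.790. Worst-case = [41.790 - 1.626, 41.790 + 1.247] = [40.164, 43.037]. RSS = √0.425371 = 0.652.

nominal=41.790 wc=[40.164,43.037] rss=0.652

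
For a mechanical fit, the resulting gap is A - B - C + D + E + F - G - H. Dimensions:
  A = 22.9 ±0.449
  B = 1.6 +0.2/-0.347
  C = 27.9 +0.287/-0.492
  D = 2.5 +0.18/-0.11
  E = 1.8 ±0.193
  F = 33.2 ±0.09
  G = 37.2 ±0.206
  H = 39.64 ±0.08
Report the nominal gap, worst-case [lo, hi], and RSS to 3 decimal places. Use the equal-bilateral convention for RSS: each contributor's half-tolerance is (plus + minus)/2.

nominal=-45.940 wc=[-47.555,-43.903] rss=0.737

Stack each dimension's contribution:
  +A: nom +22.900 → Σnom=22.900; wc +0.449/-0.449 → slack +0.449/-0.449; half-tol=0.449, Σhalf²=0.201601
  -B: nom -1.600 → Σnom=21.300; wc +0.347/-0.200 → slack +0.796/-0.649; half-tol=0.273, Σhalf²=0.276403
  -C: nom -27.900 → Σnom=-6.600; wc +0.492/-0.287 → slack +1.288/-0.936; half-tol=0.389, Σhalf²=0.428113
  +D: nom +2.500 → Σnom=-4.100; wc +0.180/-0.110 → slack +1.468/-1.046; half-tol=0.145, Σhalf²=0.449138
  +E: nom +1.800 → Σnom=-2.300; wc +0.193/-0.193 → slack +1.661/-1.239; half-tol=0.193, Σhalf²=0.486387
  +F: nom +33.200 → Σnom=30.900; wc +0.090/-0.090 → slack +1.751/-1.329; half-tol=0.090, Σhalf²=0.494487
  -G: nom -37.200 → Σnom=-6.300; wc +0.206/-0.206 → slack +1.957/-1.535; half-tol=0.206, Σhalf²=0.536923
  -H: nom -39.640 → Σnom=-45.940; wc +0.080/-0.080 → slack +2.037/-1.615; half-tol=0.080, Σhalf²=0.543323
Nominal = -45.940. Worst-case = [-45.940 - 1.615, -45.940 + 2.037] = [-47.555, -43.903]. RSS = √0.543323 = 0.737.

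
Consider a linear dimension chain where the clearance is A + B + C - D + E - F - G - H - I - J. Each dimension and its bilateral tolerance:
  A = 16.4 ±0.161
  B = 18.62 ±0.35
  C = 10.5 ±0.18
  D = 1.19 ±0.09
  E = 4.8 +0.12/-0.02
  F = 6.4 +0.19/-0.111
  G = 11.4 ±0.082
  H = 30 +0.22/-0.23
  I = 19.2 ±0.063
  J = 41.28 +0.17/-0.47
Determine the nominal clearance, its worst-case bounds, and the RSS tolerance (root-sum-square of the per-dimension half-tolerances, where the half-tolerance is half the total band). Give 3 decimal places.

nominal=-59.150 wc=[-60.676,-57.293] rss=0.617

Stack each dimension's contribution:
  +A: nom +16.400 → Σnom=16.400; wc +0.161/-0.161 → slack +0.161/-0.161; half-tol=0.161, Σhalf²=0.025921
  +B: nom +18.620 → Σnom=35.020; wc +0.350/-0.350 → slack +0.511/-0.511; half-tol=0.350, Σhalf²=0.148421
  +C: nom +10.500 → Σnom=45.520; wc +0.180/-0.180 → slack +0.691/-0.691; half-tol=0.180, Σhalf²=0.180821
  -D: nom -1.190 → Σnom=44.330; wc +0.090/-0.090 → slack +0.781/-0.781; half-tol=0.090, Σhalf²=0.188921
  +E: nom +4.800 → Σnom=49.130; wc +0.120/-0.020 → slack +0.901/-0.801; half-tol=0.070, Σhalf²=0.193821
  -F: nom -6.400 → Σnom=42.730; wc +0.111/-0.190 → slack +1.012/-0.991; half-tol=0.150, Σhalf²=0.216471
  -G: nom -11.400 → Σnom=31.330; wc +0.082/-0.082 → slack +1.094/-1.073; half-tol=0.082, Σhalf²=0.223195
  -H: nom -30.000 → Σnom=1.330; wc +0.230/-0.220 → slack +1.324/-1.293; half-tol=0.225, Σhalf²=0.273820
  -I: nom -19.200 → Σnom=-17.870; wc +0.063/-0.063 → slack +1.387/-1.356; half-tol=0.063, Σhalf²=0.277789
  -J: nom -41.280 → Σnom=-59.150; wc +0.470/-0.170 → slack +1.857/-1.526; half-tol=0.320, Σhalf²=0.380189
Nominal = -59.150. Worst-case = [-59.150 - 1.526, -59.150 + 1.857] = [-60.676, -57.293]. RSS = √0.380189 = 0.617.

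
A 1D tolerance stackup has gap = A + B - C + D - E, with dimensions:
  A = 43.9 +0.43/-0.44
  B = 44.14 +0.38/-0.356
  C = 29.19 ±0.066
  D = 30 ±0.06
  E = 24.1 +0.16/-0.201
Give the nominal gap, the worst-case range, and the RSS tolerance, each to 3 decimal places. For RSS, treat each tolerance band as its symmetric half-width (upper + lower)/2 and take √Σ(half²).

Stack each dimension's contribution:
  +A: nom +43.900 → Σnom=43.900; wc +0.430/-0.440 → slack +0.430/-0.440; half-tol=0.435, Σhalf²=0.189225
  +B: nom +44.140 → Σnom=88.040; wc +0.380/-0.356 → slack +0.810/-0.796; half-tol=0.368, Σhalf²=0.324649
  -C: nom -29.190 → Σnom=58.850; wc +0.066/-0.066 → slack +0.876/-0.862; half-tol=0.066, Σhalf²=0.329005
  +D: nom +30.000 → Σnom=88.850; wc +0.060/-0.060 → slack +0.936/-0.922; half-tol=0.060, Σhalf²=0.332605
  -E: nom -24.100 → Σnom=64.750; wc +0.201/-0.160 → slack +1.137/-1.082; half-tol=0.180, Σhalf²=0.365185
Nominal = 64.750. Worst-case = [64.750 - 1.082, 64.750 + 1.137] = [63.668, 65.887]. RSS = √0.365185 = 0.604.

nominal=64.750 wc=[63.668,65.887] rss=0.604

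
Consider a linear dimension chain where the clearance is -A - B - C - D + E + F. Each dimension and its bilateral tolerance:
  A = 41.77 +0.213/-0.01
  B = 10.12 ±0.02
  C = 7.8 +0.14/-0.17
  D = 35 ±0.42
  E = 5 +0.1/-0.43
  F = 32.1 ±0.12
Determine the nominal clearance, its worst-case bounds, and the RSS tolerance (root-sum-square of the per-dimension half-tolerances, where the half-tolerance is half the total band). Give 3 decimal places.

nominal=-57.590 wc=[-58.933,-56.750] rss=0.546

Stack each dimension's contribution:
  -A: nom -41.770 → Σnom=-41.770; wc +0.010/-0.213 → slack +0.010/-0.213; half-tol=0.112, Σhalf²=0.012432
  -B: nom -10.120 → Σnom=-51.890; wc +0.020/-0.020 → slack +0.030/-0.233; half-tol=0.020, Σhalf²=0.012832
  -C: nom -7.800 → Σnom=-59.690; wc +0.170/-0.140 → slack +0.200/-0.373; half-tol=0.155, Σhalf²=0.036857
  -D: nom -35.000 → Σnom=-94.690; wc +0.420/-0.420 → slack +0.620/-0.793; half-tol=0.420, Σhalf²=0.213257
  +E: nom +5.000 → Σnom=-89.690; wc +0.100/-0.430 → slack +0.720/-1.223; half-tol=0.265, Σhalf²=0.283482
  +F: nom +32.100 → Σnom=-57.590; wc +0.120/-0.120 → slack +0.840/-1.343; half-tol=0.120, Σhalf²=0.297882
Nominal = -57.590. Worst-case = [-57.590 - 1.343, -57.590 + 0.840] = [-58.933, -56.750]. RSS = √0.297882 = 0.546.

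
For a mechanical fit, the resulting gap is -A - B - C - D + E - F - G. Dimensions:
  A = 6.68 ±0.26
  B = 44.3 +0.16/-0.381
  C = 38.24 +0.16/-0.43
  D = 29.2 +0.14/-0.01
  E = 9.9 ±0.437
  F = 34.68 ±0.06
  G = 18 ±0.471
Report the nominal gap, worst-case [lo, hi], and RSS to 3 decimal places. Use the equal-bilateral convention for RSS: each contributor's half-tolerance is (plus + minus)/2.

Stack each dimension's contribution:
  -A: nom -6.680 → Σnom=-6.680; wc +0.260/-0.260 → slack +0.260/-0.260; half-tol=0.260, Σhalf²=0.067600
  -B: nom -44.300 → Σnom=-50.980; wc +0.381/-0.160 → slack +0.641/-0.420; half-tol=0.271, Σhalf²=0.140770
  -C: nom -38.240 → Σnom=-89.220; wc +0.430/-0.160 → slack +1.071/-0.580; half-tol=0.295, Σhalf²=0.227795
  -D: nom -29.200 → Σnom=-118.420; wc +0.010/-0.140 → slack +1.081/-0.720; half-tol=0.075, Σhalf²=0.233420
  +E: nom +9.900 → Σnom=-108.520; wc +0.437/-0.437 → slack +1.518/-1.157; half-tol=0.437, Σhalf²=0.424389
  -F: nom -34.680 → Σnom=-143.200; wc +0.060/-0.060 → slack +1.578/-1.217; half-tol=0.060, Σhalf²=0.427989
  -G: nom -18.000 → Σnom=-161.200; wc +0.471/-0.471 → slack +2.049/-1.688; half-tol=0.471, Σhalf²=0.649830
Nominal = -161.200. Worst-case = [-161.200 - 1.688, -161.200 + 2.049] = [-162.888, -159.151]. RSS = √0.649830 = 0.806.

nominal=-161.200 wc=[-162.888,-159.151] rss=0.806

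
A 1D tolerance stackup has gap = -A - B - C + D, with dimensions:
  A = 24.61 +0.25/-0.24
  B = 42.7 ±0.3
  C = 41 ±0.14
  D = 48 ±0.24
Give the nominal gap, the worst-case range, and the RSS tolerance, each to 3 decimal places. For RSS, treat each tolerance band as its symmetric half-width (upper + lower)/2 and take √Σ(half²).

Stack each dimension's contribution:
  -A: nom -24.610 → Σnom=-24.610; wc +0.240/-0.250 → slack +0.240/-0.250; half-tol=0.245, Σhalf²=0.060025
  -B: nom -42.700 → Σnom=-67.310; wc +0.300/-0.300 → slack +0.540/-0.550; half-tol=0.300, Σhalf²=0.150025
  -C: nom -41.000 → Σnom=-108.310; wc +0.140/-0.140 → slack +0.680/-0.690; half-tol=0.140, Σhalf²=0.169625
  +D: nom +48.000 → Σnom=-60.310; wc +0.240/-0.240 → slack +0.920/-0.930; half-tol=0.240, Σhalf²=0.227225
Nominal = -60.310. Worst-case = [-60.310 - 0.930, -60.310 + 0.920] = [-61.240, -59.390]. RSS = √0.227225 = 0.477.

nominal=-60.310 wc=[-61.240,-59.390] rss=0.477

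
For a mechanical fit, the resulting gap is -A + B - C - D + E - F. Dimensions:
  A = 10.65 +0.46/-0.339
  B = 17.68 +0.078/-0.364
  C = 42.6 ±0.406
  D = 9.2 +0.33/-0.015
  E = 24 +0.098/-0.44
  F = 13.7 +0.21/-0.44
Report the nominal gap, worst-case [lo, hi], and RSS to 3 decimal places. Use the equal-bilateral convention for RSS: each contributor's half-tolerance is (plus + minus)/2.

Stack each dimension's contribution:
  -A: nom -10.650 → Σnom=-10.650; wc +0.339/-0.460 → slack +0.339/-0.460; half-tol=0.400, Σhalf²=0.159600
  +B: nom +17.680 → Σnom=7.030; wc +0.078/-0.364 → slack +0.417/-0.824; half-tol=0.221, Σhalf²=0.208441
  -C: nom -42.600 → Σnom=-35.570; wc +0.406/-0.406 → slack +0.823/-1.230; half-tol=0.406, Σhalf²=0.373277
  -D: nom -9.200 → Σnom=-44.770; wc +0.015/-0.330 → slack +0.838/-1.560; half-tol=0.173, Σhalf²=0.403033
  +E: nom +24.000 → Σnom=-20.770; wc +0.098/-0.440 → slack +0.936/-2.000; half-tol=0.269, Σhalf²=0.475394
  -F: nom -13.700 → Σnom=-34.470; wc +0.440/-0.210 → slack +1.376/-2.210; half-tol=0.325, Σhalf²=0.581020
Nominal = -34.470. Worst-case = [-34.470 - 2.210, -34.470 + 1.376] = [-36.680, -33.094]. RSS = √0.581020 = 0.762.

nominal=-34.470 wc=[-36.680,-33.094] rss=0.762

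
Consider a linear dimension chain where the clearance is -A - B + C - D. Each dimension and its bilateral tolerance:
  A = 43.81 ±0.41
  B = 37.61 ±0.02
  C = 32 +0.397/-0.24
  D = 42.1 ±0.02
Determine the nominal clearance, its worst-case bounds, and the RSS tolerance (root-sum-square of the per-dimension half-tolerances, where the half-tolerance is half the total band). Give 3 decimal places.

Stack each dimension's contribution:
  -A: nom -43.810 → Σnom=-43.810; wc +0.410/-0.410 → slack +0.410/-0.410; half-tol=0.410, Σhalf²=0.168100
  -B: nom -37.610 → Σnom=-81.420; wc +0.020/-0.020 → slack +0.430/-0.430; half-tol=0.020, Σhalf²=0.168500
  +C: nom +32.000 → Σnom=-49.420; wc +0.397/-0.240 → slack +0.827/-0.670; half-tol=0.319, Σhalf²=0.269942
  -D: nom -42.100 → Σnom=-91.520; wc +0.020/-0.020 → slack +0.847/-0.690; half-tol=0.020, Σhalf²=0.270342
Nominal = -91.520. Worst-case = [-91.520 - 0.690, -91.520 + 0.847] = [-92.210, -90.673]. RSS = √0.270342 = 0.520.

nominal=-91.520 wc=[-92.210,-90.673] rss=0.520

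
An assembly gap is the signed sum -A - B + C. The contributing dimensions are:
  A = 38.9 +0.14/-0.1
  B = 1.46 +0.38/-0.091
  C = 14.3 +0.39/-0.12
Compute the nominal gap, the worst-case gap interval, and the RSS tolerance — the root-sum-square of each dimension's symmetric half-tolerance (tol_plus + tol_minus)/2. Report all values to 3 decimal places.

Stack each dimension's contribution:
  -A: nom -38.900 → Σnom=-38.900; wc +0.100/-0.140 → slack +0.100/-0.140; half-tol=0.120, Σhalf²=0.014400
  -B: nom -1.460 → Σnom=-40.360; wc +0.091/-0.380 → slack +0.191/-0.520; half-tol=0.235, Σhalf²=0.069860
  +C: nom +14.300 → Σnom=-26.060; wc +0.390/-0.120 → slack +0.581/-0.640; half-tol=0.255, Σhalf²=0.134885
Nominal = -26.060. Worst-case = [-26.060 - 0.640, -26.060 + 0.581] = [-26.700, -25.479]. RSS = √0.134885 = 0.367.

nominal=-26.060 wc=[-26.700,-25.479] rss=0.367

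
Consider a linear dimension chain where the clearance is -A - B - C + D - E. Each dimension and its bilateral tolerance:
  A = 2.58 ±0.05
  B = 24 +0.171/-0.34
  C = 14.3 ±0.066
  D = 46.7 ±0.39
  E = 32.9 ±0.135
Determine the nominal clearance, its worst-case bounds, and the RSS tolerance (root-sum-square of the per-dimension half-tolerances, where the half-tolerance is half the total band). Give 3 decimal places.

Stack each dimension's contribution:
  -A: nom -2.580 → Σnom=-2.580; wc +0.050/-0.050 → slack +0.050/-0.050; half-tol=0.050, Σhalf²=0.002500
  -B: nom -24.000 → Σnom=-26.580; wc +0.340/-0.171 → slack +0.390/-0.221; half-tol=0.256, Σhalf²=0.067780
  -C: nom -14.300 → Σnom=-40.880; wc +0.066/-0.066 → slack +0.456/-0.287; half-tol=0.066, Σhalf²=0.072136
  +D: nom +46.700 → Σnom=5.820; wc +0.390/-0.390 → slack +0.846/-0.677; half-tol=0.390, Σhalf²=0.224236
  -E: nom -32.900 → Σnom=-27.080; wc +0.135/-0.135 → slack +0.981/-0.812; half-tol=0.135, Σhalf²=0.242461
Nominal = -27.080. Worst-case = [-27.080 - 0.812, -27.080 + 0.981] = [-27.892, -26.099]. RSS = √0.242461 = 0.492.

nominal=-27.080 wc=[-27.892,-26.099] rss=0.492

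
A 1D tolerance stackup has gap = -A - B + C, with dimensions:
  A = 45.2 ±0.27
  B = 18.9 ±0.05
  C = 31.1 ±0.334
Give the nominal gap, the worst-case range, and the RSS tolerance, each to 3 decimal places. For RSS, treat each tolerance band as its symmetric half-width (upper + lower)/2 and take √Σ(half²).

nominal=-33.000 wc=[-33.654,-32.346] rss=0.432

Stack each dimension's contribution:
  -A: nom -45.200 → Σnom=-45.200; wc +0.270/-0.270 → slack +0.270/-0.270; half-tol=0.270, Σhalf²=0.072900
  -B: nom -18.900 → Σnom=-64.100; wc +0.050/-0.050 → slack +0.320/-0.320; half-tol=0.050, Σhalf²=0.075400
  +C: nom +31.100 → Σnom=-33.000; wc +0.334/-0.334 → slack +0.654/-0.654; half-tol=0.334, Σhalf²=0.186956
Nominal = -33.000. Worst-case = [-33.000 - 0.654, -33.000 + 0.654] = [-33.654, -32.346]. RSS = √0.186956 = 0.432.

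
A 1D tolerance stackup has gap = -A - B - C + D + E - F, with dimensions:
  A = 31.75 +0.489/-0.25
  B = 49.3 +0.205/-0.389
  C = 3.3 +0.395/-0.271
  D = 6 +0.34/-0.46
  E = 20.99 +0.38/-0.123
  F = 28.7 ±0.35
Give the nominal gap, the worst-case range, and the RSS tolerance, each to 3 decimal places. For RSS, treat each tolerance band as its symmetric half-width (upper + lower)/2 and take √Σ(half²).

Stack each dimension's contribution:
  -A: nom -31.750 → Σnom=-31.750; wc +0.250/-0.489 → slack +0.250/-0.489; half-tol=0.369, Σhalf²=0.136530
  -B: nom -49.300 → Σnom=-81.050; wc +0.389/-0.205 → slack +0.639/-0.694; half-tol=0.297, Σhalf²=0.224739
  -C: nom -3.300 → Σnom=-84.350; wc +0.271/-0.395 → slack +0.910/-1.089; half-tol=0.333, Σhalf²=0.335628
  +D: nom +6.000 → Σnom=-78.350; wc +0.340/-0.460 → slack +1.250/-1.549; half-tol=0.400, Σhalf²=0.495628
  +E: nom +20.990 → Σnom=-57.360; wc +0.380/-0.123 → slack +1.630/-1.672; half-tol=0.252, Σhalf²=0.558881
  -F: nom -28.700 → Σnom=-86.060; wc +0.350/-0.350 → slack +1.980/-2.022; half-tol=0.350, Σhalf²=0.681380
Nominal = -86.060. Worst-case = [-86.060 - 2.022, -86.060 + 1.980] = [-88.082, -84.080]. RSS = √0.681380 = 0.825.

nominal=-86.060 wc=[-88.082,-84.080] rss=0.825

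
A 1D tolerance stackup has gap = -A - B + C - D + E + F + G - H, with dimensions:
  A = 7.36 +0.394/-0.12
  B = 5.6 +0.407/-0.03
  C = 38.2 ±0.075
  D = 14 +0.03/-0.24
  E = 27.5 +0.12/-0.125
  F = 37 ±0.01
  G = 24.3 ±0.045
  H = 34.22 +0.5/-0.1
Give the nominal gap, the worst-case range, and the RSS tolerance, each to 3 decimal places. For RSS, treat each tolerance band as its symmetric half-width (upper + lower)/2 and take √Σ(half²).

nominal=65.820 wc=[64.234,66.560] rss=0.495

Stack each dimension's contribution:
  -A: nom -7.360 → Σnom=-7.360; wc +0.120/-0.394 → slack +0.120/-0.394; half-tol=0.257, Σhalf²=0.066049
  -B: nom -5.600 → Σnom=-12.960; wc +0.030/-0.407 → slack +0.150/-0.801; half-tol=0.218, Σhalf²=0.113791
  +C: nom +38.200 → Σnom=25.240; wc +0.075/-0.075 → slack +0.225/-0.876; half-tol=0.075, Σhalf²=0.119416
  -D: nom -14.000 → Σnom=11.240; wc +0.240/-0.030 → slack +0.465/-0.906; half-tol=0.135, Σhalf²=0.137641
  +E: nom +27.500 → Σnom=38.740; wc +0.120/-0.125 → slack +0.585/-1.031; half-tol=0.122, Σhalf²=0.152647
  +F: nom +37.000 → Σnom=75.740; wc +0.010/-0.010 → slack +0.595/-1.041; half-tol=0.010, Σhalf²=0.152747
  +G: nom +24.300 → Σnom=100.040; wc +0.045/-0.045 → slack +0.640/-1.086; half-tol=0.045, Σhalf²=0.154772
  -H: nom -34.220 → Σnom=65.820; wc +0.100/-0.500 → slack +0.740/-1.586; half-tol=0.300, Σhalf²=0.244772
Nominal = 65.820. Worst-case = [65.820 - 1.586, 65.820 + 0.740] = [64.234, 66.560]. RSS = √0.244772 = 0.495.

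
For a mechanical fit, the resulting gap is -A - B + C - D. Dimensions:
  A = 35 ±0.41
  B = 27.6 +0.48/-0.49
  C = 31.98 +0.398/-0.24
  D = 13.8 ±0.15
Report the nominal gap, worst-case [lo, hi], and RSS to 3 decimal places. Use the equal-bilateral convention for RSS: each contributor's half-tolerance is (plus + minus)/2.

nominal=-44.420 wc=[-45.700,-42.972] rss=0.726

Stack each dimension's contribution:
  -A: nom -35.000 → Σnom=-35.000; wc +0.410/-0.410 → slack +0.410/-0.410; half-tol=0.410, Σhalf²=0.168100
  -B: nom -27.600 → Σnom=-62.600; wc +0.490/-0.480 → slack +0.900/-0.890; half-tol=0.485, Σhalf²=0.403325
  +C: nom +31.980 → Σnom=-30.620; wc +0.398/-0.240 → slack +1.298/-1.130; half-tol=0.319, Σhalf²=0.505086
  -D: nom -13.800 → Σnom=-44.420; wc +0.150/-0.150 → slack +1.448/-1.280; half-tol=0.150, Σhalf²=0.527586
Nominal = -44.420. Worst-case = [-44.420 - 1.280, -44.420 + 1.448] = [-45.700, -42.972]. RSS = √0.527586 = 0.726.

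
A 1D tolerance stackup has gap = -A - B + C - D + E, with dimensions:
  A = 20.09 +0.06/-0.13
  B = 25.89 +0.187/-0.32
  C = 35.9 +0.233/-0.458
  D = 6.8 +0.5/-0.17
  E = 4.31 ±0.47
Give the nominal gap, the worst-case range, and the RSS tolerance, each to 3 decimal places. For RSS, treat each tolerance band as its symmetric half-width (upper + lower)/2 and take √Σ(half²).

nominal=-12.570 wc=[-14.245,-11.247] rss=0.725

Stack each dimension's contribution:
  -A: nom -20.090 → Σnom=-20.090; wc +0.130/-0.060 → slack +0.130/-0.060; half-tol=0.095, Σhalf²=0.009025
  -B: nom -25.890 → Σnom=-45.980; wc +0.320/-0.187 → slack +0.450/-0.247; half-tol=0.254, Σhalf²=0.073287
  +C: nom +35.900 → Σnom=-10.080; wc +0.233/-0.458 → slack +0.683/-0.705; half-tol=0.346, Σhalf²=0.192658
  -D: nom -6.800 → Σnom=-16.880; wc +0.170/-0.500 → slack +0.853/-1.205; half-tol=0.335, Σhalf²=0.304883
  +E: nom +4.310 → Σnom=-12.570; wc +0.470/-0.470 → slack +1.323/-1.675; half-tol=0.470, Σhalf²=0.525783
Nominal = -12.570. Worst-case = [-12.570 - 1.675, -12.570 + 1.323] = [-14.245, -11.247]. RSS = √0.525783 = 0.725.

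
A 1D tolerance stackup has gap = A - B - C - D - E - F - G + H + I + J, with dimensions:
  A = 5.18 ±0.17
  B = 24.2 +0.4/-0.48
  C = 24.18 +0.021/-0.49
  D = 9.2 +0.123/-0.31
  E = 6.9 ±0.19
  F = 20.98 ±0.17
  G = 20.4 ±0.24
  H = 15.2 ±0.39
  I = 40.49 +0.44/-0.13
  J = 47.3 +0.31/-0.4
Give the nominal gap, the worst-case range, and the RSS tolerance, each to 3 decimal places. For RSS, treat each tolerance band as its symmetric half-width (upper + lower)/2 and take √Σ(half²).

nominal=2.310 wc=[0.076,5.500] rss=0.904

Stack each dimension's contribution:
  +A: nom +5.180 → Σnom=5.180; wc +0.170/-0.170 → slack +0.170/-0.170; half-tol=0.170, Σhalf²=0.028900
  -B: nom -24.200 → Σnom=-19.020; wc +0.480/-0.400 → slack +0.650/-0.570; half-tol=0.440, Σhalf²=0.222500
  -C: nom -24.180 → Σnom=-43.200; wc +0.490/-0.021 → slack +1.140/-0.591; half-tol=0.256, Σhalf²=0.287780
  -D: nom -9.200 → Σnom=-52.400; wc +0.310/-0.123 → slack +1.450/-0.714; half-tol=0.216, Σhalf²=0.334653
  -E: nom -6.900 → Σnom=-59.300; wc +0.190/-0.190 → slack +1.640/-0.904; half-tol=0.190, Σhalf²=0.370753
  -F: nom -20.980 → Σnom=-80.280; wc +0.170/-0.170 → slack +1.810/-1.074; half-tol=0.170, Σhalf²=0.399653
  -G: nom -20.400 → Σnom=-100.680; wc +0.240/-0.240 → slack +2.050/-1.314; half-tol=0.240, Σhalf²=0.457253
  +H: nom +15.200 → Σnom=-85.480; wc +0.390/-0.390 → slack +2.440/-1.704; half-tol=0.390, Σhalf²=0.609352
  +I: nom +40.490 → Σnom=-44.990; wc +0.440/-0.130 → slack +2.880/-1.834; half-tol=0.285, Σhalf²=0.690577
  +J: nom +47.300 → Σnom=2.310; wc +0.310/-0.400 → slack +3.190/-2.234; half-tol=0.355, Σhalf²=0.816602
Nominal = 2.310. Worst-case = [2.310 - 2.234, 2.310 + 3.190] = [0.076, 5.500]. RSS = √0.816602 = 0.904.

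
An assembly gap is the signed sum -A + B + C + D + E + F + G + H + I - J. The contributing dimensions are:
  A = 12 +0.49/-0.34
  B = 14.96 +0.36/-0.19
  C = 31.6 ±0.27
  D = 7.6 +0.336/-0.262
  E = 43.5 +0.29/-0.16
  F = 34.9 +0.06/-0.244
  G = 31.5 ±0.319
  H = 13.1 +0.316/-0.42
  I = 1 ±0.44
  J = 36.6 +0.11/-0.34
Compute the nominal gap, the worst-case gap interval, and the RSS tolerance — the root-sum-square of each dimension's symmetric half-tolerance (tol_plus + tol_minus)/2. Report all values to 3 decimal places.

nominal=129.560 wc=[126.655,132.631] rss=0.982

Stack each dimension's contribution:
  -A: nom -12.000 → Σnom=-12.000; wc +0.340/-0.490 → slack +0.340/-0.490; half-tol=0.415, Σhalf²=0.172225
  +B: nom +14.960 → Σnom=2.960; wc +0.360/-0.190 → slack +0.700/-0.680; half-tol=0.275, Σhalf²=0.247850
  +C: nom +31.600 → Σnom=34.560; wc +0.270/-0.270 → slack +0.970/-0.950; half-tol=0.270, Σhalf²=0.320750
  +D: nom +7.600 → Σnom=42.160; wc +0.336/-0.262 → slack +1.306/-1.212; half-tol=0.299, Σhalf²=0.410151
  +E: nom +43.500 → Σnom=85.660; wc +0.290/-0.160 → slack +1.596/-1.372; half-tol=0.225, Σhalf²=0.460776
  +F: nom +34.900 → Σnom=120.560; wc +0.060/-0.244 → slack +1.656/-1.616; half-tol=0.152, Σhalf²=0.483880
  +G: nom +31.500 → Σnom=152.060; wc +0.319/-0.319 → slack +1.975/-1.935; half-tol=0.319, Σhalf²=0.585641
  +H: nom +13.100 → Σnom=165.160; wc +0.316/-0.420 → slack +2.291/-2.355; half-tol=0.368, Σhalf²=0.721065
  +I: nom +1.000 → Σnom=166.160; wc +0.440/-0.440 → slack +2.731/-2.795; half-tol=0.440, Σhalf²=0.914665
  -J: nom -36.600 → Σnom=129.560; wc +0.340/-0.110 → slack +3.071/-2.905; half-tol=0.225, Σhalf²=0.965290
Nominal = 129.560. Worst-case = [129.560 - 2.905, 129.560 + 3.071] = [126.655, 132.631]. RSS = √0.965290 = 0.982.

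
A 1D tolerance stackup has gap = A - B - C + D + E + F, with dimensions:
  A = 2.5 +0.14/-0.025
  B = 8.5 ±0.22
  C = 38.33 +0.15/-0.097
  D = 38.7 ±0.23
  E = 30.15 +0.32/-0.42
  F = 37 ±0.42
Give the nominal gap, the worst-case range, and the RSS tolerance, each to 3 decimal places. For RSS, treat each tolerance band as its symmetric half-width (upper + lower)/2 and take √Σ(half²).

nominal=61.520 wc=[60.055,62.947] rss=0.661

Stack each dimension's contribution:
  +A: nom +2.500 → Σnom=2.500; wc +0.140/-0.025 → slack +0.140/-0.025; half-tol=0.083, Σhalf²=0.006806
  -B: nom -8.500 → Σnom=-6.000; wc +0.220/-0.220 → slack +0.360/-0.245; half-tol=0.220, Σhalf²=0.055206
  -C: nom -38.330 → Σnom=-44.330; wc +0.097/-0.150 → slack +0.457/-0.395; half-tol=0.123, Σhalf²=0.070458
  +D: nom +38.700 → Σnom=-5.630; wc +0.230/-0.230 → slack +0.687/-0.625; half-tol=0.230, Σhalf²=0.123358
  +E: nom +30.150 → Σnom=24.520; wc +0.320/-0.420 → slack +1.007/-1.045; half-tol=0.370, Σhalf²=0.260259
  +F: nom +37.000 → Σnom=61.520; wc +0.420/-0.420 → slack +1.427/-1.465; half-tol=0.420, Σhalf²=0.436658
Nominal = 61.520. Worst-case = [61.520 - 1.465, 61.520 + 1.427] = [60.055, 62.947]. RSS = √0.436658 = 0.661.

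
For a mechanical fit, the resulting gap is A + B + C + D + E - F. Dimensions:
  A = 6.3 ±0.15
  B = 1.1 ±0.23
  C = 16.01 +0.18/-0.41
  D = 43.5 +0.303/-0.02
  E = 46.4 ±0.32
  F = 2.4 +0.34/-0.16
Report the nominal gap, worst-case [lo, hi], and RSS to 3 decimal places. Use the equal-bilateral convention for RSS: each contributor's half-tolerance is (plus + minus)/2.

Stack each dimension's contribution:
  +A: nom +6.300 → Σnom=6.300; wc +0.150/-0.150 → slack +0.150/-0.150; half-tol=0.150, Σhalf²=0.022500
  +B: nom +1.100 → Σnom=7.400; wc +0.230/-0.230 → slack +0.380/-0.380; half-tol=0.230, Σhalf²=0.075400
  +C: nom +16.010 → Σnom=23.410; wc +0.180/-0.410 → slack +0.560/-0.790; half-tol=0.295, Σhalf²=0.162425
  +D: nom +43.500 → Σnom=66.910; wc +0.303/-0.020 → slack +0.863/-0.810; half-tol=0.162, Σhalf²=0.188507
  +E: nom +46.400 → Σnom=113.310; wc +0.320/-0.320 → slack +1.183/-1.130; half-tol=0.320, Σhalf²=0.290907
  -F: nom -2.400 → Σnom=110.910; wc +0.160/-0.340 → slack +1.343/-1.470; half-tol=0.250, Σhalf²=0.353407
Nominal = 110.910. Worst-case = [110.910 - 1.470, 110.910 + 1.343] = [109.440, 112.253]. RSS = √0.353407 = 0.594.

nominal=110.910 wc=[109.440,112.253] rss=0.594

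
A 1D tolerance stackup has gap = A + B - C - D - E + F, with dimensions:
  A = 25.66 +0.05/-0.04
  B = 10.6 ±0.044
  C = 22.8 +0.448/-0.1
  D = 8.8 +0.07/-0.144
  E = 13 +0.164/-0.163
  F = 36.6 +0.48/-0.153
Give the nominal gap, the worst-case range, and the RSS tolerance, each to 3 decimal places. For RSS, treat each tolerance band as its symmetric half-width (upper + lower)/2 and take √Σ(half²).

nominal=28.260 wc=[27.341,29.241] rss=0.466

Stack each dimension's contribution:
  +A: nom +25.660 → Σnom=25.660; wc +0.050/-0.040 → slack +0.050/-0.040; half-tol=0.045, Σhalf²=0.002025
  +B: nom +10.600 → Σnom=36.260; wc +0.044/-0.044 → slack +0.094/-0.084; half-tol=0.044, Σhalf²=0.003961
  -C: nom -22.800 → Σnom=13.460; wc +0.100/-0.448 → slack +0.194/-0.532; half-tol=0.274, Σhalf²=0.079037
  -D: nom -8.800 → Σnom=4.660; wc +0.144/-0.070 → slack +0.338/-0.602; half-tol=0.107, Σhalf²=0.090486
  -E: nom -13.000 → Σnom=-8.340; wc +0.163/-0.164 → slack +0.501/-0.766; half-tol=0.164, Σhalf²=0.117218
  +F: nom +36.600 → Σnom=28.260; wc +0.480/-0.153 → slack +0.981/-0.919; half-tol=0.317, Σhalf²=0.217391
Nominal = 28.260. Worst-case = [28.260 - 0.919, 28.260 + 0.981] = [27.341, 29.241]. RSS = √0.217391 = 0.466.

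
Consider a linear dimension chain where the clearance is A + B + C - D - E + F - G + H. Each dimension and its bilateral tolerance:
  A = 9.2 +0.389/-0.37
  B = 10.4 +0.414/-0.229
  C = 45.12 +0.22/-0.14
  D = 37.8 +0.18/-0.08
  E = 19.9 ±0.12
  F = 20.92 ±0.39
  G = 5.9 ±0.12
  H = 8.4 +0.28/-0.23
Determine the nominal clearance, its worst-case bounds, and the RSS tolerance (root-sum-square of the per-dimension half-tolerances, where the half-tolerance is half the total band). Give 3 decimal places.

Stack each dimension's contribution:
  +A: nom +9.200 → Σnom=9.200; wc +0.389/-0.370 → slack +0.389/-0.370; half-tol=0.380, Σhalf²=0.144020
  +B: nom +10.400 → Σnom=19.600; wc +0.414/-0.229 → slack +0.803/-0.599; half-tol=0.322, Σhalf²=0.247383
  +C: nom +45.120 → Σnom=64.720; wc +0.220/-0.140 → slack +1.023/-0.739; half-tol=0.180, Σhalf²=0.279782
  -D: nom -37.800 → Σnom=26.920; wc +0.080/-0.180 → slack +1.103/-0.919; half-tol=0.130, Σhalf²=0.296683
  -E: nom -19.900 → Σnom=7.020; wc +0.120/-0.120 → slack +1.223/-1.039; half-tol=0.120, Σhalf²=0.311083
  +F: nom +20.920 → Σnom=27.940; wc +0.390/-0.390 → slack +1.613/-1.429; half-tol=0.390, Σhalf²=0.463183
  -G: nom -5.900 → Σnom=22.040; wc +0.120/-0.120 → slack +1.733/-1.549; half-tol=0.120, Σhalf²=0.477583
  +H: nom +8.400 → Σnom=30.440; wc +0.280/-0.230 → slack +2.013/-1.779; half-tol=0.255, Σhalf²=0.542608
Nominal = 30.440. Worst-case = [30.440 - 1.779, 30.440 + 2.013] = [28.661, 32.453]. RSS = √0.542608 = 0.737.

nominal=30.440 wc=[28.661,32.453] rss=0.737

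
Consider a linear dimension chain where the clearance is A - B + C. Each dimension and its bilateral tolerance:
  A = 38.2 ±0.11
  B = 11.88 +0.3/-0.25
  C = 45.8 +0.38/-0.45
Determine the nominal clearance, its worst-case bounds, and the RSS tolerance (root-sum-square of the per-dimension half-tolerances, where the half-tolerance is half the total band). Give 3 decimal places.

Stack each dimension's contribution:
  +A: nom +38.200 → Σnom=38.200; wc +0.110/-0.110 → slack +0.110/-0.110; half-tol=0.110, Σhalf²=0.012100
  -B: nom -11.880 → Σnom=26.320; wc +0.250/-0.300 → slack +0.360/-0.410; half-tol=0.275, Σhalf²=0.087725
  +C: nom +45.800 → Σnom=72.120; wc +0.380/-0.450 → slack +0.740/-0.860; half-tol=0.415, Σhalf²=0.259950
Nominal = 72.120. Worst-case = [72.120 - 0.860, 72.120 + 0.740] = [71.260, 72.860]. RSS = √0.259950 = 0.510.

nominal=72.120 wc=[71.260,72.860] rss=0.510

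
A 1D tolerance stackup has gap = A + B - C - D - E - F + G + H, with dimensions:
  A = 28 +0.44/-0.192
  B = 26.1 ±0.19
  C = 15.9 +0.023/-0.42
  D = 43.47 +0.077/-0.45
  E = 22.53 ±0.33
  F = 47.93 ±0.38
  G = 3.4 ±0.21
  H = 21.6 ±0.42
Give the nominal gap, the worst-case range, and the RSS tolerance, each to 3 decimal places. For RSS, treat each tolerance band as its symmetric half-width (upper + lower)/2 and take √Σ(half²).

nominal=-50.730 wc=[-52.552,-47.890] rss=0.853

Stack each dimension's contribution:
  +A: nom +28.000 → Σnom=28.000; wc +0.440/-0.192 → slack +0.440/-0.192; half-tol=0.316, Σhalf²=0.099856
  +B: nom +26.100 → Σnom=54.100; wc +0.190/-0.190 → slack +0.630/-0.382; half-tol=0.190, Σhalf²=0.135956
  -C: nom -15.900 → Σnom=38.200; wc +0.420/-0.023 → slack +1.050/-0.405; half-tol=0.222, Σhalf²=0.185018
  -D: nom -43.470 → Σnom=-5.270; wc +0.450/-0.077 → slack +1.500/-0.482; half-tol=0.264, Σhalf²=0.254451
  -E: nom -22.530 → Σnom=-27.800; wc +0.330/-0.330 → slack +1.830/-0.812; half-tol=0.330, Σhalf²=0.363351
  -F: nom -47.930 → Σnom=-75.730; wc +0.380/-0.380 → slack +2.210/-1.192; half-tol=0.380, Σhalf²=0.507750
  +G: nom +3.400 → Σnom=-72.330; wc +0.210/-0.210 → slack +2.420/-1.402; half-tol=0.210, Σhalf²=0.551851
  +H: nom +21.600 → Σnom=-50.730; wc +0.420/-0.420 → slack +2.840/-1.822; half-tol=0.420, Σhalf²=0.728251
Nominal = -50.730. Worst-case = [-50.730 - 1.822, -50.730 + 2.840] = [-52.552, -47.890]. RSS = √0.728251 = 0.853.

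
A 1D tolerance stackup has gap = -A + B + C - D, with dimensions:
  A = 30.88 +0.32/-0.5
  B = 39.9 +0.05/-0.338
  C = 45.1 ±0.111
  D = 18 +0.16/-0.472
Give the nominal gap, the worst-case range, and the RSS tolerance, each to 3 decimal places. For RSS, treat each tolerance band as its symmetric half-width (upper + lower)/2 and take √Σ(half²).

Stack each dimension's contribution:
  -A: nom -30.880 → Σnom=-30.880; wc +0.500/-0.320 → slack +0.500/-0.320; half-tol=0.410, Σhalf²=0.168100
  +B: nom +39.900 → Σnom=9.020; wc +0.050/-0.338 → slack +0.550/-0.658; half-tol=0.194, Σhalf²=0.205736
  +C: nom +45.100 → Σnom=54.120; wc +0.111/-0.111 → slack +0.661/-0.769; half-tol=0.111, Σhalf²=0.218057
  -D: nom -18.000 → Σnom=36.120; wc +0.472/-0.160 → slack +1.133/-0.929; half-tol=0.316, Σhalf²=0.317913
Nominal = 36.120. Worst-case = [36.120 - 0.929, 36.120 + 1.133] = [35.191, 37.253]. RSS = √0.317913 = 0.564.

nominal=36.120 wc=[35.191,37.253] rss=0.564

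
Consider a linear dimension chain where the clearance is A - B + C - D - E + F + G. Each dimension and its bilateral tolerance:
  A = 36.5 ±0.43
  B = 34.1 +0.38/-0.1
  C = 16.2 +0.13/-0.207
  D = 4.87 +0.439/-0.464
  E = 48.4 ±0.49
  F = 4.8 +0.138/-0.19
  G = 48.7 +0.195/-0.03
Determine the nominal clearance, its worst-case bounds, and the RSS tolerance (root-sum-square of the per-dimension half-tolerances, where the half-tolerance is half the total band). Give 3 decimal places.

Stack each dimension's contribution:
  +A: nom +36.500 → Σnom=36.500; wc +0.430/-0.430 → slack +0.430/-0.430; half-tol=0.430, Σhalf²=0.184900
  -B: nom -34.100 → Σnom=2.400; wc +0.100/-0.380 → slack +0.530/-0.810; half-tol=0.240, Σhalf²=0.242500
  +C: nom +16.200 → Σnom=18.600; wc +0.130/-0.207 → slack +0.660/-1.017; half-tol=0.168, Σhalf²=0.270892
  -D: nom -4.870 → Σnom=13.730; wc +0.464/-0.439 → slack +1.124/-1.456; half-tol=0.452, Σhalf²=0.474745
  -E: nom -48.400 → Σnom=-34.670; wc +0.490/-0.490 → slack +1.614/-1.946; half-tol=0.490, Σhalf²=0.714844
  +F: nom +4.800 → Σnom=-29.870; wc +0.138/-0.190 → slack +1.752/-2.136; half-tol=0.164, Σhalf²=0.741741
  +G: nom +48.700 → Σnom=18.830; wc +0.195/-0.030 → slack +1.947/-2.166; half-tol=0.113, Σhalf²=0.754397
Nominal = 18.830. Worst-case = [18.830 - 2.166, 18.830 + 1.947] = [16.664, 20.777]. RSS = √0.754397 = 0.869.

nominal=18.830 wc=[16.664,20.777] rss=0.869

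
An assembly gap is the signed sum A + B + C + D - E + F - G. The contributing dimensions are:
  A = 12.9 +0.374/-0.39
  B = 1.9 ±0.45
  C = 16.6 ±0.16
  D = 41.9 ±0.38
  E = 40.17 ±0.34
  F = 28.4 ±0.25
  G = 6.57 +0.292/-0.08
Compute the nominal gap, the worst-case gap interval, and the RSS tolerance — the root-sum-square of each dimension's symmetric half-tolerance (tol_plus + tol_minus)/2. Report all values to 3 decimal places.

Stack each dimension's contribution:
  +A: nom +12.900 → Σnom=12.900; wc +0.374/-0.390 → slack +0.374/-0.390; half-tol=0.382, Σhalf²=0.145924
  +B: nom +1.900 → Σnom=14.800; wc +0.450/-0.450 → slack +0.824/-0.840; half-tol=0.450, Σhalf²=0.348424
  +C: nom +16.600 → Σnom=31.400; wc +0.160/-0.160 → slack +0.984/-1.000; half-tol=0.160, Σhalf²=0.374024
  +D: nom +41.900 → Σnom=73.300; wc +0.380/-0.380 → slack +1.364/-1.380; half-tol=0.380, Σhalf²=0.518424
  -E: nom -40.170 → Σnom=33.130; wc +0.340/-0.340 → slack +1.704/-1.720; half-tol=0.340, Σhalf²=0.634024
  +F: nom +28.400 → Σnom=61.530; wc +0.250/-0.250 → slack +1.954/-1.970; half-tol=0.250, Σhalf²=0.696524
  -G: nom -6.570 → Σnom=54.960; wc +0.080/-0.292 → slack +2.034/-2.262; half-tol=0.186, Σhalf²=0.731120
Nominal = 54.960. Worst-case = [54.960 - 2.262, 54.960 + 2.034] = [52.698, 56.994]. RSS = √0.731120 = 0.855.

nominal=54.960 wc=[52.698,56.994] rss=0.855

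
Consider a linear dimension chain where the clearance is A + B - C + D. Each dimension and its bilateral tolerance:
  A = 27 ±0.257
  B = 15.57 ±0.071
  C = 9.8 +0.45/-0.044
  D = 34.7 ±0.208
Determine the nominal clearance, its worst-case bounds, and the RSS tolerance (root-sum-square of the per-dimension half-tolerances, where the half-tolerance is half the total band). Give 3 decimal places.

Stack each dimension's contribution:
  +A: nom +27.000 → Σnom=27.000; wc +0.257/-0.257 → slack +0.257/-0.257; half-tol=0.257, Σhalf²=0.066049
  +B: nom +15.570 → Σnom=42.570; wc +0.071/-0.071 → slack +0.328/-0.328; half-tol=0.071, Σhalf²=0.071090
  -C: nom -9.800 → Σnom=32.770; wc +0.044/-0.450 → slack +0.372/-0.778; half-tol=0.247, Σhalf²=0.132099
  +D: nom +34.700 → Σnom=67.470; wc +0.208/-0.208 → slack +0.580/-0.986; half-tol=0.208, Σhalf²=0.175363
Nominal = 67.470. Worst-case = [67.470 - 0.986, 67.470 + 0.580] = [66.484, 68.050]. RSS = √0.175363 = 0.419.

nominal=67.470 wc=[66.484,68.050] rss=0.419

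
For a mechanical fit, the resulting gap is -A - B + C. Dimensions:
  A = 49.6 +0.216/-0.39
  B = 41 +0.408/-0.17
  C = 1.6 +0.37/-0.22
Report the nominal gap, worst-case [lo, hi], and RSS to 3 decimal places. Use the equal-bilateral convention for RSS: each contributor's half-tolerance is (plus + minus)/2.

nominal=-89.000 wc=[-89.844,-88.070] rss=0.512

Stack each dimension's contribution:
  -A: nom -49.600 → Σnom=-49.600; wc +0.390/-0.216 → slack +0.390/-0.216; half-tol=0.303, Σhalf²=0.091809
  -B: nom -41.000 → Σnom=-90.600; wc +0.170/-0.408 → slack +0.560/-0.624; half-tol=0.289, Σhalf²=0.175330
  +C: nom +1.600 → Σnom=-89.000; wc +0.370/-0.220 → slack +0.930/-0.844; half-tol=0.295, Σhalf²=0.262355
Nominal = -89.000. Worst-case = [-89.000 - 0.844, -89.000 + 0.930] = [-89.844, -88.070]. RSS = √0.262355 = 0.512.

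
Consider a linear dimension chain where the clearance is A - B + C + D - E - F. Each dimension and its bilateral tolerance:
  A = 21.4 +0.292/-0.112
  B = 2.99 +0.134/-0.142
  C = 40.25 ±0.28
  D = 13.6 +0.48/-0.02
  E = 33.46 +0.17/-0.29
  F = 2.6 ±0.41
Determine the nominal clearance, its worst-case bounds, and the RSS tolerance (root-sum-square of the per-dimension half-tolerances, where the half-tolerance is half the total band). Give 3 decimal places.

nominal=36.200 wc=[35.074,38.094] rss=0.649

Stack each dimension's contribution:
  +A: nom +21.400 → Σnom=21.400; wc +0.292/-0.112 → slack +0.292/-0.112; half-tol=0.202, Σhalf²=0.040804
  -B: nom -2.990 → Σnom=18.410; wc +0.142/-0.134 → slack +0.434/-0.246; half-tol=0.138, Σhalf²=0.059848
  +C: nom +40.250 → Σnom=58.660; wc +0.280/-0.280 → slack +0.714/-0.526; half-tol=0.280, Σhalf²=0.138248
  +D: nom +13.600 → Σnom=72.260; wc +0.480/-0.020 → slack +1.194/-0.546; half-tol=0.250, Σhalf²=0.200748
  -E: nom -33.460 → Σnom=38.800; wc +0.290/-0.170 → slack +1.484/-0.716; half-tol=0.230, Σhalf²=0.253648
  -F: nom -2.600 → Σnom=36.200; wc +0.410/-0.410 → slack +1.894/-1.126; half-tol=0.410, Σhalf²=0.421748
Nominal = 36.200. Worst-case = [36.200 - 1.126, 36.200 + 1.894] = [35.074, 38.094]. RSS = √0.421748 = 0.649.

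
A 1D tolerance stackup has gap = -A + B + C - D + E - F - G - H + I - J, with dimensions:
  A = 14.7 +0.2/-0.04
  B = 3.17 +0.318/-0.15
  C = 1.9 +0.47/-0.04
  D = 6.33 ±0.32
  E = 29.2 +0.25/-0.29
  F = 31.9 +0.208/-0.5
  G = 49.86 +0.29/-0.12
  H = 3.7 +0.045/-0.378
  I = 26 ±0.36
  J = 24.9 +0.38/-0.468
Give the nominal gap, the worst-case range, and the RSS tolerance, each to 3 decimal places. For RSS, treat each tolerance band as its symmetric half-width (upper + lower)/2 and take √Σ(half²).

nominal=-71.120 wc=[-73.403,-67.896] rss=0.912

Stack each dimension's contribution:
  -A: nom -14.700 → Σnom=-14.700; wc +0.040/-0.200 → slack +0.040/-0.200; half-tol=0.120, Σhalf²=0.014400
  +B: nom +3.170 → Σnom=-11.530; wc +0.318/-0.150 → slack +0.358/-0.350; half-tol=0.234, Σhalf²=0.069156
  +C: nom +1.900 → Σnom=-9.630; wc +0.470/-0.040 → slack +0.828/-0.390; half-tol=0.255, Σhalf²=0.134181
  -D: nom -6.330 → Σnom=-15.960; wc +0.320/-0.320 → slack +1.148/-0.710; half-tol=0.320, Σhalf²=0.236581
  +E: nom +29.200 → Σnom=13.240; wc +0.250/-0.290 → slack +1.398/-1.000; half-tol=0.270, Σhalf²=0.309481
  -F: nom -31.900 → Σnom=-18.660; wc +0.500/-0.208 → slack +1.898/-1.208; half-tol=0.354, Σhalf²=0.434797
  -G: nom -49.860 → Σnom=-68.520; wc +0.120/-0.290 → slack +2.018/-1.498; half-tol=0.205, Σhalf²=0.476822
  -H: nom -3.700 → Σnom=-72.220; wc +0.378/-0.045 → slack +2.396/-1.543; half-tol=0.211, Σhalf²=0.521554
  +I: nom +26.000 → Σnom=-46.220; wc +0.360/-0.360 → slack +2.756/-1.903; half-tol=0.360, Σhalf²=0.651154
  -J: nom -24.900 → Σnom=-71.120; wc +0.468/-0.380 → slack +3.224/-2.283; half-tol=0.424, Σhalf²=0.830930
Nominal = -71.120. Worst-case = [-71.120 - 2.283, -71.120 + 3.224] = [-73.403, -67.896]. RSS = √0.830930 = 0.912.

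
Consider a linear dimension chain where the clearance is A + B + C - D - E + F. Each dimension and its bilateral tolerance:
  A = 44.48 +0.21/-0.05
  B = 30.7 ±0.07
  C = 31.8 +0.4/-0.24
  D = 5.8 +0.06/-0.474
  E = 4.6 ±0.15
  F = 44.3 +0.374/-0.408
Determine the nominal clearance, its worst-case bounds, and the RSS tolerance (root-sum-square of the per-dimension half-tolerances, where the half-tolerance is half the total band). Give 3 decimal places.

nominal=140.880 wc=[139.902,142.558] rss=0.609

Stack each dimension's contribution:
  +A: nom +44.480 → Σnom=44.480; wc +0.210/-0.050 → slack +0.210/-0.050; half-tol=0.130, Σhalf²=0.016900
  +B: nom +30.700 → Σnom=75.180; wc +0.070/-0.070 → slack +0.280/-0.120; half-tol=0.070, Σhalf²=0.021800
  +C: nom +31.800 → Σnom=106.980; wc +0.400/-0.240 → slack +0.680/-0.360; half-tol=0.320, Σhalf²=0.124200
  -D: nom -5.800 → Σnom=101.180; wc +0.474/-0.060 → slack +1.154/-0.420; half-tol=0.267, Σhalf²=0.195489
  -E: nom -4.600 → Σnom=96.580; wc +0.150/-0.150 → slack +1.304/-0.570; half-tol=0.150, Σhalf²=0.217989
  +F: nom +44.300 → Σnom=140.880; wc +0.374/-0.408 → slack +1.678/-0.978; half-tol=0.391, Σhalf²=0.370870
Nominal = 140.880. Worst-case = [140.880 - 0.978, 140.880 + 1.678] = [139.902, 142.558]. RSS = √0.370870 = 0.609.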